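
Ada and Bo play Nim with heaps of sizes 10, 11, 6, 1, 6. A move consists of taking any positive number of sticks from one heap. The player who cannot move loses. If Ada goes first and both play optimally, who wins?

Nim-sum: 10 ^ 11 ^ 6 ^ 1 ^ 6 = 0.
The nim-sum is 0, so this is a P-position: the player to move is in a losing position under optimal play; Ada is about to move from it and so loses — Bo wins.

Bo wins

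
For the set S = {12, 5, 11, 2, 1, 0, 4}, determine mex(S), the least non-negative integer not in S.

The values 0, 1, 2 are all present; 3 is the first non-negative integer missing from the set.

3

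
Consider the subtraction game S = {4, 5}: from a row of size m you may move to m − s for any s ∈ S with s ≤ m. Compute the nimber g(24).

Build the Grundy sequence with g(k) = mex{g(k−s) : s ∈ {4, 5}, s ≤ k}:
k:     0  1  2  3  4  5  6  7  8  9 10 11 12 13 14 15 16 17 18 19 20 21 22 23 24
g(k):  0  0  0  0  1  1  1  1  2  0  0  0  0  1  1  1  1  2  0  0  0  0  1  1  1
So g(24) = 1.

1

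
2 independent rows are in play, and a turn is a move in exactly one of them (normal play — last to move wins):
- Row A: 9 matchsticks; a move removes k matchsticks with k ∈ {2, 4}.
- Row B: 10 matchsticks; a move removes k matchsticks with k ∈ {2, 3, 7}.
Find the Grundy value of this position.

Grundy values for row A (subtraction set {2, 4}):
g(0) = mex{} = 0
g(1) = mex{} = 0
g(2) = mex{0} = 1
g(3) = mex{0} = 1
g(4) = mex{0,1} = 2
g(5) = mex{0,1} = 2
g(6) = mex{1,2} = 0
g(7) = mex{1,2} = 0
g(8) = mex{0,2} = 1
g(9) = mex{0,2} = 1
So g(9) = 1.
Grundy values for row B (subtraction set {2, 3, 7}):
g(0) = mex{} = 0
g(1) = mex{} = 0
g(2) = mex{0} = 1
g(3) = mex{0} = 1
g(4) = mex{0,1} = 2
g(5) = mex{1} = 0
g(6) = mex{1,2} = 0
g(7) = mex{0,2} = 1
g(8) = mex{0} = 1
g(9) = mex{0,1} = 2
g(10) = mex{1} = 0
So g(10) = 0.
The value of a disjunctive sum is the nim-sum of the parts.
Combined value = 1 XOR 0 = 1.

1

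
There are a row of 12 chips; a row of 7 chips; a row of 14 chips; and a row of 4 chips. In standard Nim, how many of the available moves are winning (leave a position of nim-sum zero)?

1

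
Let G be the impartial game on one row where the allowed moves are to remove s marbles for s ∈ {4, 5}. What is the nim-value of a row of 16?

1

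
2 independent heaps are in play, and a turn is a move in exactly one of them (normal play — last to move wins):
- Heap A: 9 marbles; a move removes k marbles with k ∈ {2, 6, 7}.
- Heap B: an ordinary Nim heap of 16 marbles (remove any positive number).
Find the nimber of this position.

16

Build the Grundy sequence for heap A with g(k) = mex{g(k−s) : s ∈ {2, 6, 7}, s ≤ k}:
g(0) = mex{} = 0
g(1) = mex{} = 0
g(2) = mex{0} = 1
g(3) = mex{0} = 1
g(4) = mex{1} = 0
g(5) = mex{1} = 0
g(6) = mex{0} = 1
g(7) = mex{0} = 1
g(8) = mex{0,1} = 2
g(9) = mex{1} = 0
So g(9) = 0.
Heap B is a plain Nim heap of size 16, so its Grundy value is 16.
The value of a disjunctive sum is the nim-sum of the parts.
Combined value = 0 XOR 16 = 16.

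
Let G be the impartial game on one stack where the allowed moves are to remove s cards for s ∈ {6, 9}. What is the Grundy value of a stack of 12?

2

Compute g(0), g(1), … for moves {6, 9}:
g(0) = mex{} = 0
g(1) = mex{} = 0
g(2) = mex{} = 0
g(3) = mex{} = 0
g(4) = mex{} = 0
g(5) = mex{} = 0
g(6) = mex{0} = 1
g(7) = mex{0} = 1
g(8) = mex{0} = 1
g(9) = mex{0} = 1
g(10) = mex{0} = 1
g(11) = mex{0} = 1
g(12) = mex{0,1} = 2
So g(12) = 2.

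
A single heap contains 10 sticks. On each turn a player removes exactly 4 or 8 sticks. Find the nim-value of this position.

Build the Grundy sequence with g(k) = mex{g(k−s) : s ∈ {4, 8}, s ≤ k}:
g(0) = mex{} = 0
g(1) = mex{} = 0
g(2) = mex{} = 0
g(3) = mex{} = 0
g(4) = mex{0} = 1
g(5) = mex{0} = 1
g(6) = mex{0} = 1
g(7) = mex{0} = 1
g(8) = mex{0,1} = 2
g(9) = mex{0,1} = 2
g(10) = mex{0,1} = 2
So g(10) = 2.

2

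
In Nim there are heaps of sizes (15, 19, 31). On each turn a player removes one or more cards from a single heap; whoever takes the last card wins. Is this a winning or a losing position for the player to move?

In binary:
  01111  (15)
  10011  (19)
  11111  (31)
  -----
  00011  (3)
The nim-sum is 3 ≠ 0, so this is an N-position: the player to move can win.

Winning position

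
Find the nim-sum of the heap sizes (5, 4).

In binary:
  101  (5)
  100  (4)
  ---
  001  (1)

1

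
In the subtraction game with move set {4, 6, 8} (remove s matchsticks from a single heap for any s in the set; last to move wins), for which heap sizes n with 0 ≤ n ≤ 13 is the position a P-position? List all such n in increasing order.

0, 1, 2, 3, 12, 13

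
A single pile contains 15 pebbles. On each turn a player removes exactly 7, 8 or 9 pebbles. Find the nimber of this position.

Grundy values for subtraction set {7, 8, 9}:
k:     0  1  2  3  4  5  6  7  8  9 10 11 12 13 14 15
g(k):  0  0  0  0  0  0  0  1  1  1  1  1  1  1  2  2
So g(15) = 2.

2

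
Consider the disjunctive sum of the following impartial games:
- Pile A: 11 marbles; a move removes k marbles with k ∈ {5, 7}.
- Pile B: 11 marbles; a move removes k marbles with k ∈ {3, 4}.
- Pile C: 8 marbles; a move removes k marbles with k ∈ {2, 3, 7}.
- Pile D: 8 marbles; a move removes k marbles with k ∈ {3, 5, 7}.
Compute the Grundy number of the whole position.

0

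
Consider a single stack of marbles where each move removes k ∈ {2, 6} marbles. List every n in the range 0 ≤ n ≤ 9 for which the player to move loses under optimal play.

Build the Grundy sequence with g(k) = mex{g(k−s) : s ∈ {2, 6}, s ≤ k}:
k:     0  1  2  3  4  5  6  7  8  9
g(k):  0  0  1  1  0  0  1  1  0  0
The P-positions (g = 0) in 0..9 are 0, 1, 4, 5, 8, 9.

0, 1, 4, 5, 8, 9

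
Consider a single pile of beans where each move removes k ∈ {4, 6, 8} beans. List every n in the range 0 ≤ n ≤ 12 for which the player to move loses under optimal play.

0, 1, 2, 3, 12

Grundy values for subtraction set {4, 6, 8}:
k:     0  1  2  3  4  5  6  7  8  9 10 11 12
g(k):  0  0  0  0  1  1  1  1  2  2  2  2  0
The P-positions (g = 0) in 0..12 are 0, 1, 2, 3, 12.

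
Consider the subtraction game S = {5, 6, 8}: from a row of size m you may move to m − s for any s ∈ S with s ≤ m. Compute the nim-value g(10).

Build the Grundy sequence with g(k) = mex{g(k−s) : s ∈ {5, 6, 8}, s ≤ k}:
g(0) = mex{} = 0
g(1) = mex{} = 0
g(2) = mex{} = 0
g(3) = mex{} = 0
g(4) = mex{} = 0
g(5) = mex{0} = 1
g(6) = mex{0} = 1
g(7) = mex{0} = 1
g(8) = mex{0} = 1
g(9) = mex{0} = 1
g(10) = mex{0,1} = 2
So g(10) = 2.

2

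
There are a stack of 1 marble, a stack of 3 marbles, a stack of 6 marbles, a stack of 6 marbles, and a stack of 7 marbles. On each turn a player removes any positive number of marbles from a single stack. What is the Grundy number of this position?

Compute the nim-sum pairwise:
1 XOR 3 = 2
2 XOR 6 = 4
4 XOR 6 = 2
2 XOR 7 = 5

5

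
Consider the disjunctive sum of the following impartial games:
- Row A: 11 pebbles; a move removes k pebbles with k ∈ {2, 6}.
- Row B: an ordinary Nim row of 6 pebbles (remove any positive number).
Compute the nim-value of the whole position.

7

For row A, compute g(0), g(1), … with moves {2, 6}:
k:     0  1  2  3  4  5  6  7  8  9 10 11
g(k):  0  0  1  1  0  0  1  1  0  0  1  1
So g(11) = 1.
Row B is a plain Nim row of size 6, so its Grundy value is 6.
The value of a disjunctive sum is the nim-sum of the parts.
Combined value = 1 XOR 6 = 7.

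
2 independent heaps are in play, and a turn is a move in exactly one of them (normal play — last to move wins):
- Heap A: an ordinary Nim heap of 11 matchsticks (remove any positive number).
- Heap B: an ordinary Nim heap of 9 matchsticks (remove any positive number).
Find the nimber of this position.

2

Heap A is a plain Nim heap of size 11, so its Grundy value is 11.
Heap B is a plain Nim heap of size 9, so its Grundy value is 9.
The value of a disjunctive sum is the nim-sum of the parts.
Combined value = 11 XOR 9 = 2.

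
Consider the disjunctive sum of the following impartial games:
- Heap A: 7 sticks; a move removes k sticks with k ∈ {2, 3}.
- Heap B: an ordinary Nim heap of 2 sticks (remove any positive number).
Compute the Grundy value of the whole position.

3

Build the Grundy sequence for heap A with g(k) = mex{g(k−s) : s ∈ {2, 3}, s ≤ k}:
k:     0  1  2  3  4  5  6  7
g(k):  0  0  1  1  2  0  0  1
So g(7) = 1.
Heap B is a plain Nim heap of size 2, so its Grundy value is 2.
By the Sprague-Grundy theorem, the Grundy value of a sum of independent games is the XOR of the component values.
Combined value = 1 ⊕ 2 = 3.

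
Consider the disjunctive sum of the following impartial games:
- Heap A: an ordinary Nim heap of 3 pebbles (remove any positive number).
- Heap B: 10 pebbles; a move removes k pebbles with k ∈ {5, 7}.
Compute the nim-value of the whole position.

Heap A is a plain Nim heap of size 3, so its Grundy value is 3.
Grundy values for heap B (subtraction set {5, 7}):
k:     0  1  2  3  4  5  6  7  8  9 10
g(k):  0  0  0  0  0  1  1  1  1  1  2
So g(10) = 2.
By the Sprague-Grundy theorem, the Grundy value of a sum of independent games is the XOR of the component values.
Combined value = 3 XOR 2 = 1.

1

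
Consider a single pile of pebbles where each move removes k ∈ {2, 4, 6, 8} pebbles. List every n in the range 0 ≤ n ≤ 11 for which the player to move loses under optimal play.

0, 1, 10, 11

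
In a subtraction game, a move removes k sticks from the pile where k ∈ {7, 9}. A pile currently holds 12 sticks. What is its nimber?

1

Compute g(0), g(1), … for moves {7, 9}:
g(0) = mex{} = 0
g(1) = mex{} = 0
g(2) = mex{} = 0
g(3) = mex{} = 0
g(4) = mex{} = 0
g(5) = mex{} = 0
g(6) = mex{} = 0
g(7) = mex{0} = 1
g(8) = mex{0} = 1
g(9) = mex{0} = 1
g(10) = mex{0} = 1
g(11) = mex{0} = 1
g(12) = mex{0} = 1
So g(12) = 1.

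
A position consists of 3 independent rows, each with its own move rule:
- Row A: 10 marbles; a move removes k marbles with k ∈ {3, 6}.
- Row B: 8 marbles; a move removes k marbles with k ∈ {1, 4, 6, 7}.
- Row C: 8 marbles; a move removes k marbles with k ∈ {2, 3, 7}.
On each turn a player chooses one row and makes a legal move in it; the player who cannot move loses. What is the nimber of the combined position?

For row A, compute g(0), g(1), … with moves {3, 6}:
k:     0  1  2  3  4  5  6  7  8  9 10
g(k):  0  0  0  1  1  1  2  2  2  0  0
So g(10) = 0.
For row B, compute g(0), g(1), … with moves {1, 4, 6, 7}:
k:     0  1  2  3  4  5  6  7  8
g(k):  0  1  0  1  2  0  1  2  3
So g(8) = 3.
For row C, compute g(0), g(1), … with moves {2, 3, 7}:
g(0) = mex{} = 0
g(1) = mex{} = 0
g(2) = mex{0} = 1
g(3) = mex{0} = 1
g(4) = mex{0,1} = 2
g(5) = mex{1} = 0
g(6) = mex{1,2} = 0
g(7) = mex{0,2} = 1
g(8) = mex{0} = 1
So g(8) = 1.
The value of a disjunctive sum is the nim-sum of the parts.
Combined value = 0 XOR 3 XOR 1 = 2.

2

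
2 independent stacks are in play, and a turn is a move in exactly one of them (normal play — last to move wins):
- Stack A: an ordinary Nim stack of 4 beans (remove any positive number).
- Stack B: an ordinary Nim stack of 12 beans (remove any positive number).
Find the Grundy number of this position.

Stack A is a plain Nim stack of size 4, so its Grundy value is 4.
Stack B is a plain Nim stack of size 12, so its Grundy value is 12.
The value of a disjunctive sum is the nim-sum of the parts.
Combined value = 4 XOR 12 = 8.

8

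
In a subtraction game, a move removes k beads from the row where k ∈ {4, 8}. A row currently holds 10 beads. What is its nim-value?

2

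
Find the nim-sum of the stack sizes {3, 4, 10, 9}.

4

Compute the nim-sum pairwise:
3 ^ 4 = 7
7 ^ 10 = 13
13 ^ 9 = 4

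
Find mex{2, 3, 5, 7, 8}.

0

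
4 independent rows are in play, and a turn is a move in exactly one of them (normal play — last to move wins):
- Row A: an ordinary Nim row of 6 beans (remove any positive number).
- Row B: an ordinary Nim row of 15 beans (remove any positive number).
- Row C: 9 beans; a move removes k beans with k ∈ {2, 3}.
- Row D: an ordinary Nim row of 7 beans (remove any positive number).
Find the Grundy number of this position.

12

Row A is a plain Nim row of size 6, so its Grundy value is 6.
Row B is a plain Nim row of size 15, so its Grundy value is 15.
For row C, compute g(0), g(1), … with moves {2, 3}:
k:     0  1  2  3  4  5  6  7  8  9
g(k):  0  0  1  1  2  0  0  1  1  2
So g(9) = 2.
Row D is a plain Nim row of size 7, so its Grundy value is 7.
The value of a disjunctive sum is the nim-sum of the parts.
Combined value = 6 ⊕ 15 ⊕ 2 ⊕ 7 = 12.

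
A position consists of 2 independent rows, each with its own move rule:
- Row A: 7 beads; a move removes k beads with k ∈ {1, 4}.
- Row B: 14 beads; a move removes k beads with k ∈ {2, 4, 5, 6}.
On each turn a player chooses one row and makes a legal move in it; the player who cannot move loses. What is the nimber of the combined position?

3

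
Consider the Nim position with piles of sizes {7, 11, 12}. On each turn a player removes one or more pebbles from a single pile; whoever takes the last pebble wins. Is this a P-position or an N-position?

Nim-sum: 7 ⊕ 11 ⊕ 12 = 0.
The nim-sum is 0, so this is a P-position: the player to move is in a losing position under optimal play.

P-position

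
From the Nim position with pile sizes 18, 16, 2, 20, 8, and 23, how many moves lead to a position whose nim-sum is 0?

Compute the nim-sum pairwise:
18 ^ 16 = 2
2 ^ 2 = 0
0 ^ 20 = 20
20 ^ 8 = 28
28 ^ 23 = 11
The overall nim-sum is X = 11. A pile of size p has a winning move iff p XOR X < p (reduce it to p XOR X).
  18: 18 XOR 11 = 25 ≥ 18 — no move.
  16: 16 XOR 11 = 27 ≥ 16 — no move.
  2: 2 XOR 11 = 9 ≥ 2 — no move.
  20: 20 XOR 11 = 31 ≥ 20 — no move.
  8: 8 XOR 11 = 3 < 8 — winning move (to 3).
  23: 23 XOR 11 = 28 ≥ 23 — no move.
That gives 1 winning move.

1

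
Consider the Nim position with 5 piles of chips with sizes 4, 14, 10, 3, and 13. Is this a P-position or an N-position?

N-position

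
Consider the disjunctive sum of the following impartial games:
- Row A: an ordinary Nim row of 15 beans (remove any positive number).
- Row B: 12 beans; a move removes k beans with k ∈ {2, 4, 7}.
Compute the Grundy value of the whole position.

15

Row A is a plain Nim row of size 15, so its Grundy value is 15.
Grundy values for row B (subtraction set {2, 4, 7}):
k:     0  1  2  3  4  5  6  7  8  9 10 11 12
g(k):  0  0  1  1  2  2  0  3  1  0  2  1  0
So g(12) = 0.
By the Sprague-Grundy theorem, the Grundy value of a sum of independent games is the XOR of the component values.
Combined value = 15 ⊕ 0 = 15.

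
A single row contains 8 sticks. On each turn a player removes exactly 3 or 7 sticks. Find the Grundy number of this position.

2

Build the Grundy sequence with g(k) = mex{g(k−s) : s ∈ {3, 7}, s ≤ k}:
g(0) = mex{} = 0
g(1) = mex{} = 0
g(2) = mex{} = 0
g(3) = mex{0} = 1
g(4) = mex{0} = 1
g(5) = mex{0} = 1
g(6) = mex{1} = 0
g(7) = mex{0,1} = 2
g(8) = mex{0,1} = 2
So g(8) = 2.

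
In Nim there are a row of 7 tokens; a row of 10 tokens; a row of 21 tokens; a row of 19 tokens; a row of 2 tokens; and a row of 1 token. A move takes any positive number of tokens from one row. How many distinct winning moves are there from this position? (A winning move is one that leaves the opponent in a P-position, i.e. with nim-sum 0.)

Nim-sum: 7 ⊕ 10 ⊕ 21 ⊕ 19 ⊕ 2 ⊕ 1 = 8.
The overall nim-sum is X = 8. A row of size p has a winning move iff p XOR X < p (reduce it to p XOR X).
  7: 7 XOR 8 = 15 ≥ 7 — no move.
  10: 10 XOR 8 = 2 < 10 — winning move (to 2).
  21: 21 XOR 8 = 29 ≥ 21 — no move.
  19: 19 XOR 8 = 27 ≥ 19 — no move.
  2: 2 XOR 8 = 10 ≥ 2 — no move.
  1: 1 XOR 8 = 9 ≥ 1 — no move.
That gives 1 winning move.

1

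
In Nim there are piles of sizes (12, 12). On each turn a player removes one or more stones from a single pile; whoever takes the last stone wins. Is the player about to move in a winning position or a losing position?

Losing position

Nim-sum: 12 ^ 12 = 0.
The nim-sum is 0, so this is a P-position: the player to move is in a losing position under optimal play.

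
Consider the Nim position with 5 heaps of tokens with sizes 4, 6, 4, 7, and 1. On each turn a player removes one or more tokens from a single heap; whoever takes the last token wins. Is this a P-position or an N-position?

Compute the nim-sum pairwise:
4 XOR 6 = 2
2 XOR 4 = 6
6 XOR 7 = 1
1 XOR 1 = 0
The nim-sum is 0, so this is a P-position: the player to move is in a losing position under optimal play.

P-position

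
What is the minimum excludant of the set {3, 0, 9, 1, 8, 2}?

4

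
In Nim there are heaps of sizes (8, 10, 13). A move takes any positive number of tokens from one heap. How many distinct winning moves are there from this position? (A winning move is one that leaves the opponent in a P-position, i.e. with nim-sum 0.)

In binary:
  1000  (8)
  1010  (10)
  1101  (13)
  ----
  1111  (15)
The overall nim-sum is X = 15. A heap of size p has a winning move iff p XOR X < p (reduce it to p XOR X).
  8: 8 XOR 15 = 7 < 8 — winning move (to 7).
  10: 10 XOR 15 = 5 < 10 — winning move (to 5).
  13: 13 XOR 15 = 2 < 13 — winning move (to 2).
That gives 3 winning moves.

3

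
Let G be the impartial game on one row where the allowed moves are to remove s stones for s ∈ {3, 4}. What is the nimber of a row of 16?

0

Compute g(0), g(1), … for moves {3, 4}:
k:     0  1  2  3  4  5  6  7  8  9 10 11 12 13 14 15 16
g(k):  0  0  0  1  1  1  2  0  0  0  1  1  1  2  0  0  0
So g(16) = 0.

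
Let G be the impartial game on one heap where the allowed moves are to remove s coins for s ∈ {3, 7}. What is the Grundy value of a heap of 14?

1

Compute g(0), g(1), … for moves {3, 7}:
k:     0  1  2  3  4  5  6  7  8  9 10 11 12 13 14
g(k):  0  0  0  1  1  1  0  2  2  1  0  0  0  1  1
So g(14) = 1.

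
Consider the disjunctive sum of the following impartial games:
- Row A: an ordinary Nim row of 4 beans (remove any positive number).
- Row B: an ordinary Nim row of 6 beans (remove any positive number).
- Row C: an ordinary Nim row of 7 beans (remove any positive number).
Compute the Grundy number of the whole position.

5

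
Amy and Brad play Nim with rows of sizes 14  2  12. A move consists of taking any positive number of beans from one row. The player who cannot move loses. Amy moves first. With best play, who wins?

Brad wins

Nim-sum: 14 ^ 2 ^ 12 = 0.
The nim-sum is 0, so this is a P-position: the player to move is in a losing position under optimal play; Amy is about to move from it and so loses — Brad wins.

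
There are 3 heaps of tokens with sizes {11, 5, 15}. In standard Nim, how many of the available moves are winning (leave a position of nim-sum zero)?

Compute the nim-sum pairwise:
11 XOR 5 = 14
14 XOR 15 = 1
The overall nim-sum is X = 1. A heap of size p has a winning move iff p XOR X < p (reduce it to p XOR X).
  11: 11 XOR 1 = 10 < 11 — winning move (to 10).
  5: 5 XOR 1 = 4 < 5 — winning move (to 4).
  15: 15 XOR 1 = 14 < 15 — winning move (to 14).
That gives 3 winning moves.

3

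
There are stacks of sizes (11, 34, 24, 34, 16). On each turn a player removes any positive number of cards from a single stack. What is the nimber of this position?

3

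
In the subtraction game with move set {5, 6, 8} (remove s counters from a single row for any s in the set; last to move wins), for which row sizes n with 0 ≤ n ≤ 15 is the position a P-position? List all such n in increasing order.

0, 1, 2, 3, 4, 13, 14, 15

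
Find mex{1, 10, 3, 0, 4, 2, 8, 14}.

The values 0, 1, 2, 3, 4 are all present; 5 is the first non-negative integer missing from the set.

5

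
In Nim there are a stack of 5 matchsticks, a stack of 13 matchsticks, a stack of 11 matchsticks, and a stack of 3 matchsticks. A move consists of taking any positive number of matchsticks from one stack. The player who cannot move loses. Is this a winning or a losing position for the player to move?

Losing position

In binary:
  0101  (5)
  1101  (13)
  1011  (11)
  0011  (3)
  ----
  0000  (0)
The nim-sum is 0, so this is a P-position: the player to move is in a losing position under optimal play.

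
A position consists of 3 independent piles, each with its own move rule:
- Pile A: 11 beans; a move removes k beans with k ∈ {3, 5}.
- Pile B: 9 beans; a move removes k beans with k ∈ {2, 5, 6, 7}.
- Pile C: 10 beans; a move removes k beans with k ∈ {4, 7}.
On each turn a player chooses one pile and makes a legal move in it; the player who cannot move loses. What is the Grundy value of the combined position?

1

Grundy values for pile A (subtraction set {3, 5}):
g(0) = mex{} = 0
g(1) = mex{} = 0
g(2) = mex{} = 0
g(3) = mex{0} = 1
g(4) = mex{0} = 1
g(5) = mex{0} = 1
g(6) = mex{0,1} = 2
g(7) = mex{0,1} = 2
g(8) = mex{1} = 0
g(9) = mex{1,2} = 0
g(10) = mex{1,2} = 0
g(11) = mex{0,2} = 1
So g(11) = 1.
Build the Grundy sequence for pile B with g(k) = mex{g(k−s) : s ∈ {2, 5, 6, 7}, s ≤ k}:
g(0) = mex{} = 0
g(1) = mex{} = 0
g(2) = mex{0} = 1
g(3) = mex{0} = 1
g(4) = mex{1} = 0
g(5) = mex{0,1} = 2
g(6) = mex{0} = 1
g(7) = mex{0,1,2} = 3
g(8) = mex{0,1} = 2
g(9) = mex{0,1,3} = 2
So g(9) = 2.
Grundy values for pile C (subtraction set {4, 7}):
g(0) = mex{} = 0
g(1) = mex{} = 0
g(2) = mex{} = 0
g(3) = mex{} = 0
g(4) = mex{0} = 1
g(5) = mex{0} = 1
g(6) = mex{0} = 1
g(7) = mex{0} = 1
g(8) = mex{0,1} = 2
g(9) = mex{0,1} = 2
g(10) = mex{0,1} = 2
So g(10) = 2.
By the Sprague-Grundy theorem, the Grundy value of a sum of independent games is the XOR of the component values.
Combined value = 1 XOR 2 XOR 2 = 1.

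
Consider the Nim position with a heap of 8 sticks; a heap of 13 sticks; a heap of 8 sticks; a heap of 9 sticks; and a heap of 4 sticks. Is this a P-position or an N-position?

P-position

Bitwise XOR of the heap sizes:
  1000  (8)
  1101  (13)
  1000  (8)
  1001  (9)
  0100  (4)
  ----
  0000  (0)
The nim-sum is 0, so this is a P-position: the player to move is in a losing position under optimal play.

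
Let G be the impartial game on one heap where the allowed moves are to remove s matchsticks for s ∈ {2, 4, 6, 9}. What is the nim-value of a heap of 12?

Build the Grundy sequence with g(k) = mex{g(k−s) : s ∈ {2, 4, 6, 9}, s ≤ k}:
g(0) = mex{} = 0
g(1) = mex{} = 0
g(2) = mex{0} = 1
g(3) = mex{0} = 1
g(4) = mex{0,1} = 2
g(5) = mex{0,1} = 2
g(6) = mex{0,1,2} = 3
g(7) = mex{0,1,2} = 3
g(8) = mex{1,2,3} = 0
g(9) = mex{0,1,2,3} = 4
g(10) = mex{0,2,3} = 1
g(11) = mex{1,2,3,4} = 0
g(12) = mex{0,1,3} = 2
So g(12) = 2.

2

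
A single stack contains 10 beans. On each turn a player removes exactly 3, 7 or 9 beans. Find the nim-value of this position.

3

Compute g(0), g(1), … for moves {3, 7, 9}:
k:     0  1  2  3  4  5  6  7  8  9 10
g(k):  0  0  0  1  1  1  0  2  2  1  3
So g(10) = 3.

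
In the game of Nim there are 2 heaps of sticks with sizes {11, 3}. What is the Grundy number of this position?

Nim-sum: 11 ⊕ 3 = 8.

8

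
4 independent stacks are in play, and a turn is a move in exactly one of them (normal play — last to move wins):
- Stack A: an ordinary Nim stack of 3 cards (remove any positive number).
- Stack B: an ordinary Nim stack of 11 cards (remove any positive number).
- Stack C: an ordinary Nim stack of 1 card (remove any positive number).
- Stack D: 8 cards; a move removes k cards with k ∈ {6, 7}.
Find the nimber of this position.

8

Stack A is a plain Nim stack of size 3, so its Grundy value is 3.
Stack B is a plain Nim stack of size 11, so its Grundy value is 11.
Stack C is a plain Nim stack of size 1, so its Grundy value is 1.
Grundy values for stack D (subtraction set {6, 7}):
g(0) = mex{} = 0
g(1) = mex{} = 0
g(2) = mex{} = 0
g(3) = mex{} = 0
g(4) = mex{} = 0
g(5) = mex{} = 0
g(6) = mex{0} = 1
g(7) = mex{0} = 1
g(8) = mex{0} = 1
So g(8) = 1.
The value of a disjunctive sum is the nim-sum of the parts.
Combined value = 3 XOR 11 XOR 1 XOR 1 = 8.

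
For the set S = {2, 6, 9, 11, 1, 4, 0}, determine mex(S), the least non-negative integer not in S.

The values 0, 1, 2 are all present; 3 is the first non-negative integer missing from the set.

3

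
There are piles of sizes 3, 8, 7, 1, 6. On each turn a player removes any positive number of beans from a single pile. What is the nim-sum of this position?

11

Write each in binary and XOR column by column:
  0011  (3)
  1000  (8)
  0111  (7)
  0001  (1)
  0110  (6)
  ----
  1011  (11)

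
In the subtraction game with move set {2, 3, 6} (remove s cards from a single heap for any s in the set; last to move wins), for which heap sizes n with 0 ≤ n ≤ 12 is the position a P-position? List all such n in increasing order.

0, 1, 5, 9, 10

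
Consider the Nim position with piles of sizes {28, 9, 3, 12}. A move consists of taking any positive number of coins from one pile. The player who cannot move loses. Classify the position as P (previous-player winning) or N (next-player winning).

N-position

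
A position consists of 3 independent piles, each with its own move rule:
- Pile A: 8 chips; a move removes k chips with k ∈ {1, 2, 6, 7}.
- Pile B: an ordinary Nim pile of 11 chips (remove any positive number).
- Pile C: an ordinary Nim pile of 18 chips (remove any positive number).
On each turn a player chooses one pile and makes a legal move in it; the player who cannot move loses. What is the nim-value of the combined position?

25

Build the Grundy sequence for pile A with g(k) = mex{g(k−s) : s ∈ {1, 2, 6, 7}, s ≤ k}:
g(0) = mex{} = 0
g(1) = mex{0} = 1
g(2) = mex{0,1} = 2
g(3) = mex{1,2} = 0
g(4) = mex{0,2} = 1
g(5) = mex{0,1} = 2
g(6) = mex{0,1,2} = 3
g(7) = mex{0,1,2,3} = 4
g(8) = mex{1,2,3,4} = 0
So g(8) = 0.
Pile B is a plain Nim pile of size 11, so its Grundy value is 11.
Pile C is a plain Nim pile of size 18, so its Grundy value is 18.
By the Sprague-Grundy theorem, the Grundy value of a sum of independent games is the XOR of the component values.
Combined value = 0 XOR 11 XOR 18 = 25.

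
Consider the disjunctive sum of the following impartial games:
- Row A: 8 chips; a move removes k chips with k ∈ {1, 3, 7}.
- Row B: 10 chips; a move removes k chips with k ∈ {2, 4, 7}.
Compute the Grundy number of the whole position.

Grundy values for row A (subtraction set {1, 3, 7}):
g(0) = mex{} = 0
g(1) = mex{0} = 1
g(2) = mex{1} = 0
g(3) = mex{0} = 1
g(4) = mex{1} = 0
g(5) = mex{0} = 1
g(6) = mex{1} = 0
g(7) = mex{0} = 1
g(8) = mex{1} = 0
So g(8) = 0.
For row B, compute g(0), g(1), … with moves {2, 4, 7}:
k:     0  1  2  3  4  5  6  7  8  9 10
g(k):  0  0  1  1  2  2  0  3  1  0  2
So g(10) = 2.
By the Sprague-Grundy theorem, the Grundy value of a sum of independent games is the XOR of the component values.
Combined value = 0 ⊕ 2 = 2.

2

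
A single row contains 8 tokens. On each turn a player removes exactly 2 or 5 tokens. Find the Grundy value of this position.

0

Compute g(0), g(1), … for moves {2, 5}:
g(0) = mex{} = 0
g(1) = mex{} = 0
g(2) = mex{0} = 1
g(3) = mex{0} = 1
g(4) = mex{1} = 0
g(5) = mex{0,1} = 2
g(6) = mex{0} = 1
g(7) = mex{1,2} = 0
g(8) = mex{1} = 0
So g(8) = 0.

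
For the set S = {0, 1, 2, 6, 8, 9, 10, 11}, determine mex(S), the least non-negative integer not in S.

3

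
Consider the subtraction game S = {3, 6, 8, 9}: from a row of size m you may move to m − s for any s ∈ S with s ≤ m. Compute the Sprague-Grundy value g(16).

1

Compute g(0), g(1), … for moves {3, 6, 8, 9}:
k:     0  1  2  3  4  5  6  7  8  9 10 11 12 13 14 15 16
g(k):  0  0  0  1  1  1  2  2  2  3  3  3  0  0  0  1  1
So g(16) = 1.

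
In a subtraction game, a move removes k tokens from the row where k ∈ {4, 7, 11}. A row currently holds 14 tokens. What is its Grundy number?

3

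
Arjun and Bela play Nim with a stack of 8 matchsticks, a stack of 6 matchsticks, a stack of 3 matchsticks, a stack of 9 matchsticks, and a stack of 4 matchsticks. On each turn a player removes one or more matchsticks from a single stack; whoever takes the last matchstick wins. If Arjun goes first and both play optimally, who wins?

Bela wins

Nim-sum: 8 ⊕ 6 ⊕ 3 ⊕ 9 ⊕ 4 = 0.
The nim-sum is 0, so this is a P-position: the player to move is in a losing position under optimal play; Arjun is about to move from it and so loses — Bela wins.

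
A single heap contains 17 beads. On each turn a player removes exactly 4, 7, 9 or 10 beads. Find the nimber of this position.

0

Compute g(0), g(1), … for moves {4, 7, 9, 10}:
k:     0  1  2  3  4  5  6  7  8  9 10 11 12 13 14 15 16 17
g(k):  0  0  0  0  1  1  1  1  2  2  2  2  3  3  0  0  0  0
So g(17) = 0.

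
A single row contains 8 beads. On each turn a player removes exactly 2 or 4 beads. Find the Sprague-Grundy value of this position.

1

Build the Grundy sequence with g(k) = mex{g(k−s) : s ∈ {2, 4}, s ≤ k}:
g(0) = mex{} = 0
g(1) = mex{} = 0
g(2) = mex{0} = 1
g(3) = mex{0} = 1
g(4) = mex{0,1} = 2
g(5) = mex{0,1} = 2
g(6) = mex{1,2} = 0
g(7) = mex{1,2} = 0
g(8) = mex{0,2} = 1
So g(8) = 1.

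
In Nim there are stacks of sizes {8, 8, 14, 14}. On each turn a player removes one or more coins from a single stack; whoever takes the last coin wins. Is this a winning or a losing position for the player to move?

In binary:
  1000  (8)
  1000  (8)
  1110  (14)
  1110  (14)
  ----
  0000  (0)
The nim-sum is 0, so this is a P-position: the player to move is in a losing position under optimal play.

Losing position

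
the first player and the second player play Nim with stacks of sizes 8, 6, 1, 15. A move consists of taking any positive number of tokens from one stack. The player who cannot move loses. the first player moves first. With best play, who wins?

the second player wins

Bitwise XOR of the heap sizes:
  1000  (8)
  0110  (6)
  0001  (1)
  1111  (15)
  ----
  0000  (0)
The nim-sum is 0, so this is a P-position: the player to move is in a losing position under optimal play; the first player is about to move from it and so loses — the second player wins.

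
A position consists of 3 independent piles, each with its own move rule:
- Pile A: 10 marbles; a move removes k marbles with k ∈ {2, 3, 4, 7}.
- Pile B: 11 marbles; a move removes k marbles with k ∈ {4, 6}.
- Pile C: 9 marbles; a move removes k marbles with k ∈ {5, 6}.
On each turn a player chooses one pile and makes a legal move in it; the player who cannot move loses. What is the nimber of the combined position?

3

Grundy values for pile A (subtraction set {2, 3, 4, 7}):
g(0) = mex{} = 0
g(1) = mex{} = 0
g(2) = mex{0} = 1
g(3) = mex{0} = 1
g(4) = mex{0,1} = 2
g(5) = mex{0,1} = 2
g(6) = mex{1,2} = 0
g(7) = mex{0,1,2} = 3
g(8) = mex{0,2} = 1
g(9) = mex{0,1,2,3} = 4
g(10) = mex{0,1,3} = 2
So g(10) = 2.
Grundy values for pile B (subtraction set {4, 6}):
k:     0  1  2  3  4  5  6  7  8  9 10 11
g(k):  0  0  0  0  1  1  1  1  2  2  0  0
So g(11) = 0.
Grundy values for pile C (subtraction set {5, 6}):
k:     0  1  2  3  4  5  6  7  8  9
g(k):  0  0  0  0  0  1  1  1  1  1
So g(9) = 1.
The value of a disjunctive sum is the nim-sum of the parts.
Combined value = 2 ⊕ 0 ⊕ 1 = 3.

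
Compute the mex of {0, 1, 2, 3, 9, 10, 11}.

The values 0, 1, 2, 3 are all present; 4 is the first non-negative integer missing from the set.

4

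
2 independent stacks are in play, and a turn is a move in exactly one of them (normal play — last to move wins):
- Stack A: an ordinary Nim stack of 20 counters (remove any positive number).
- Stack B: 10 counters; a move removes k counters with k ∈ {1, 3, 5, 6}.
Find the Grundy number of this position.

Stack A is a plain Nim stack of size 20, so its Grundy value is 20.
Build the Grundy sequence for stack B with g(k) = mex{g(k−s) : s ∈ {1, 3, 5, 6}, s ≤ k}:
g(0) = mex{} = 0
g(1) = mex{0} = 1
g(2) = mex{1} = 0
g(3) = mex{0} = 1
g(4) = mex{1} = 0
g(5) = mex{0} = 1
g(6) = mex{0,1} = 2
g(7) = mex{0,1,2} = 3
g(8) = mex{0,1,3} = 2
g(9) = mex{0,1,2} = 3
g(10) = mex{0,1,3} = 2
So g(10) = 2.
By the Sprague-Grundy theorem, the Grundy value of a sum of independent games is the XOR of the component values.
Combined value = 20 XOR 2 = 22.

22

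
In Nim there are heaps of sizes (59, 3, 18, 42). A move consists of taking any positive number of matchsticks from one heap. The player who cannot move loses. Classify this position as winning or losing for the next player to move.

Losing position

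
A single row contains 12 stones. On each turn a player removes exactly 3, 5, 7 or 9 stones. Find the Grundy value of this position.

Compute g(0), g(1), … for moves {3, 5, 7, 9}:
k:     0  1  2  3  4  5  6  7  8  9 10 11 12
g(k):  0  0  0  1  1  1  2  2  2  3  3  3  0
So g(12) = 0.

0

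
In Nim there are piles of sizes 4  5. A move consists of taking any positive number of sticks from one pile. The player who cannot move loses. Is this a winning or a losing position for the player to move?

Winning position

Compute the nim-sum pairwise:
4 ⊕ 5 = 1
The nim-sum is 1 ≠ 0, so this is an N-position: the player to move can win.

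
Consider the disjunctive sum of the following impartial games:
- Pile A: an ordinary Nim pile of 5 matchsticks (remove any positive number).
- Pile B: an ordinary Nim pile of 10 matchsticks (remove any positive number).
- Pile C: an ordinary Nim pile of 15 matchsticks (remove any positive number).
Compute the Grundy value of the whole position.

Pile A is a plain Nim pile of size 5, so its Grundy value is 5.
Pile B is a plain Nim pile of size 10, so its Grundy value is 10.
Pile C is a plain Nim pile of size 15, so its Grundy value is 15.
By the Sprague-Grundy theorem, the Grundy value of a sum of independent games is the XOR of the component values.
Combined value = 5 ⊕ 10 ⊕ 15 = 0.

0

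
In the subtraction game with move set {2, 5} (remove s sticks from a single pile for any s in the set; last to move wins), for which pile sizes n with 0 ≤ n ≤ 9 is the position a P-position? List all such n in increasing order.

0, 1, 4, 7, 8

Build the Grundy sequence with g(k) = mex{g(k−s) : s ∈ {2, 5}, s ≤ k}:
k:     0  1  2  3  4  5  6  7  8  9
g(k):  0  0  1  1  0  2  1  0  0  1
The P-positions (g = 0) in 0..9 are 0, 1, 4, 7, 8.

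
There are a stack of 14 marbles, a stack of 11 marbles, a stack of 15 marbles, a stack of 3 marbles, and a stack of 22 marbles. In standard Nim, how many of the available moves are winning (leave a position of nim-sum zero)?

1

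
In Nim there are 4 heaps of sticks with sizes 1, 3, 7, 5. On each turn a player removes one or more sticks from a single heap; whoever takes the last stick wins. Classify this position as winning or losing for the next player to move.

Losing position

Compute the nim-sum pairwise:
1 ^ 3 = 2
2 ^ 7 = 5
5 ^ 5 = 0
The nim-sum is 0, so this is a P-position: the player to move is in a losing position under optimal play.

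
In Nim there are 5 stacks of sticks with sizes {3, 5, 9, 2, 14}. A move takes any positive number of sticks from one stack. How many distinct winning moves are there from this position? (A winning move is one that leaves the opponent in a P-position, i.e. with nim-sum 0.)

Compute the nim-sum pairwise:
3 ⊕ 5 = 6
6 ⊕ 9 = 15
15 ⊕ 2 = 13
13 ⊕ 14 = 3
The overall nim-sum is X = 3. A stack of size p has a winning move iff p XOR X < p (reduce it to p XOR X).
  3: 3 XOR 3 = 0 < 3 — winning move (to 0).
  5: 5 XOR 3 = 6 ≥ 5 — no move.
  9: 9 XOR 3 = 10 ≥ 9 — no move.
  2: 2 XOR 3 = 1 < 2 — winning move (to 1).
  14: 14 XOR 3 = 13 < 14 — winning move (to 13).
That gives 3 winning moves.

3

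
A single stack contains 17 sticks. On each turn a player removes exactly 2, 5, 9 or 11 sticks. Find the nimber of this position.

3

Compute g(0), g(1), … for moves {2, 5, 9, 11}:
k:     0  1  2  3  4  5  6  7  8  9 10 11 12 13 14 15 16 17
g(k):  0  0  1  1  0  2  1  0  0  1  1  2  2  3  0  2  1  3
So g(17) = 3.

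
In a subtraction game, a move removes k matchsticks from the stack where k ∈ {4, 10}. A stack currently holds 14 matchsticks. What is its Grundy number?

0

Build the Grundy sequence with g(k) = mex{g(k−s) : s ∈ {4, 10}, s ≤ k}:
g(0) = mex{} = 0
g(1) = mex{} = 0
g(2) = mex{} = 0
g(3) = mex{} = 0
g(4) = mex{0} = 1
g(5) = mex{0} = 1
g(6) = mex{0} = 1
g(7) = mex{0} = 1
g(8) = mex{1} = 0
g(9) = mex{1} = 0
g(10) = mex{0,1} = 2
g(11) = mex{0,1} = 2
g(12) = mex{0} = 1
g(13) = mex{0} = 1
g(14) = mex{1,2} = 0
So g(14) = 0.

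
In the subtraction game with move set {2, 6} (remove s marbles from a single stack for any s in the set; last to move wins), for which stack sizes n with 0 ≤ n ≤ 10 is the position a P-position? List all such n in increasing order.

0, 1, 4, 5, 8, 9

Compute g(0), g(1), … for moves {2, 6}:
g(0) = mex{} = 0
g(1) = mex{} = 0
g(2) = mex{0} = 1
g(3) = mex{0} = 1
g(4) = mex{1} = 0
g(5) = mex{1} = 0
g(6) = mex{0} = 1
g(7) = mex{0} = 1
g(8) = mex{1} = 0
g(9) = mex{1} = 0
g(10) = mex{0} = 1
The P-positions (g = 0) in 0..10 are 0, 1, 4, 5, 8, 9.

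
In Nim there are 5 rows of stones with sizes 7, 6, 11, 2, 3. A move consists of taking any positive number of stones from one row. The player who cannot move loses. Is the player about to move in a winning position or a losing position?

Winning position

Nim-sum: 7 ⊕ 6 ⊕ 11 ⊕ 2 ⊕ 3 = 11.
The nim-sum is 11 ≠ 0, so this is an N-position: the player to move can win.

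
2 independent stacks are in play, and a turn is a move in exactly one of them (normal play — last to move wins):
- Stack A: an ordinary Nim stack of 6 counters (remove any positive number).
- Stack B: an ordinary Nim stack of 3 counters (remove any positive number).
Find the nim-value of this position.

Stack A is a plain Nim stack of size 6, so its Grundy value is 6.
Stack B is a plain Nim stack of size 3, so its Grundy value is 3.
By the Sprague-Grundy theorem, the Grundy value of a sum of independent games is the XOR of the component values.
Combined value = 6 ⊕ 3 = 5.

5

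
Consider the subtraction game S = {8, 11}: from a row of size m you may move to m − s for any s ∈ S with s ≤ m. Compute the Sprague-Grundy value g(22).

Compute g(0), g(1), … for moves {8, 11}:
k:     0  1  2  3  4  5  6  7  8  9 10 11 12 13 14 15 16 17 18 19 20 21 22
g(k):  0  0  0  0  0  0  0  0  1  1  1  1  1  1  1  1  2  2  2  0  0  0  0
So g(22) = 0.

0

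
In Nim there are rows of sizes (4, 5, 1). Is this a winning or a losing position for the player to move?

Losing position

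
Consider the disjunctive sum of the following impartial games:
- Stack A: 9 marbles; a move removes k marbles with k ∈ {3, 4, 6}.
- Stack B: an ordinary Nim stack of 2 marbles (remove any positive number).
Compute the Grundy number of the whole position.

2

Grundy values for stack A (subtraction set {3, 4, 6}):
g(0) = mex{} = 0
g(1) = mex{} = 0
g(2) = mex{} = 0
g(3) = mex{0} = 1
g(4) = mex{0} = 1
g(5) = mex{0} = 1
g(6) = mex{0,1} = 2
g(7) = mex{0,1} = 2
g(8) = mex{0,1} = 2
g(9) = mex{1,2} = 0
So g(9) = 0.
Stack B is a plain Nim stack of size 2, so its Grundy value is 2.
The value of a disjunctive sum is the nim-sum of the parts.
Combined value = 0 ⊕ 2 = 2.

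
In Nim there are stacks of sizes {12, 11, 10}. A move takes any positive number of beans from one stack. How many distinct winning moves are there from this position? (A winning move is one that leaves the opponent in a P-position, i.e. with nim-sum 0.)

Compute the nim-sum pairwise:
12 ⊕ 11 = 7
7 ⊕ 10 = 13
The overall nim-sum is X = 13. A stack of size p has a winning move iff p XOR X < p (reduce it to p XOR X).
  12: 12 XOR 13 = 1 < 12 — winning move (to 1).
  11: 11 XOR 13 = 6 < 11 — winning move (to 6).
  10: 10 XOR 13 = 7 < 10 — winning move (to 7).
That gives 3 winning moves.

3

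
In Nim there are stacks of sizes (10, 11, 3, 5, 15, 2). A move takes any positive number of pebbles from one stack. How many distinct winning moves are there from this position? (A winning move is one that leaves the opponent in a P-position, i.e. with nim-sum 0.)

3

Write each in binary and XOR column by column:
  1010  (10)
  1011  (11)
  0011  (3)
  0101  (5)
  1111  (15)
  0010  (2)
  ----
  1010  (10)
The overall nim-sum is X = 10. A stack of size p has a winning move iff p XOR X < p (reduce it to p XOR X).
  10: 10 XOR 10 = 0 < 10 — winning move (to 0).
  11: 11 XOR 10 = 1 < 11 — winning move (to 1).
  3: 3 XOR 10 = 9 ≥ 3 — no move.
  5: 5 XOR 10 = 15 ≥ 5 — no move.
  15: 15 XOR 10 = 5 < 15 — winning move (to 5).
  2: 2 XOR 10 = 8 ≥ 2 — no move.
That gives 3 winning moves.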